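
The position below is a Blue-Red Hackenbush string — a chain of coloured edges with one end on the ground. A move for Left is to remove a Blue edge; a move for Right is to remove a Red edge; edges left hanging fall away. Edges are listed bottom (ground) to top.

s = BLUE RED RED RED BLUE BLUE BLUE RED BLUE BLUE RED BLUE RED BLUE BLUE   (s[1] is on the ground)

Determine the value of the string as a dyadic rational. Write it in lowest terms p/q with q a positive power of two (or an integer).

B: Left { 0 }, Right {  } ⇒ simplest 1
BR: Left { 0 }, Right { 1 } ⇒ simplest 1/2
BRR: Left { 0 }, Right { 1/2,1 } ⇒ simplest 1/4
BRRR: Left { 0 }, Right { 1/4,1/2,1 } ⇒ simplest 1/8
BRRRB: Left { 0,1/8 }, Right { 1/4,1/2,1 } ⇒ simplest 3/16
BRRRBB: Left { 0,1/8,3/16 }, Right { 1/4,1/2,1 } ⇒ simplest 7/32
BRRRBBB: Left { 0,1/8,3/16,7/32 }, Right { 1/4,1/2,1 } ⇒ simplest 15/64
BRRRBBBR: Left { 0,1/8,3/16,7/32 }, Right { 15/64,1/4,1/2,1 } ⇒ simplest 29/128
BRRRBBBRB: Left { 0,1/8,3/16,7/32,29/128 }, Right { 15/64,1/4,1/2,1 } ⇒ simplest 59/256
BRRRBBBRBB: Left { 0,1/8,3/16,7/32,29/128,59/256 }, Right { 15/64,1/4,1/2,1 } ⇒ simplest 119/512
BRRRBBBRBBR: Left { 0,1/8,3/16,7/32,29/128,59/256 }, Right { 119/512,15/64,1/4,1/2,1 } ⇒ simplest 237/1024
BRRRBBBRBBRB: Left { 0,1/8,3/16,7/32,29/128,59/256,237/1024 }, Right { 119/512,15/64,1/4,1/2,1 } ⇒ simplest 475/2048
BRRRBBBRBBRBR: Left { 0,1/8,3/16,7/32,29/128,59/256,237/1024 }, Right { 475/2048,119/512,15/64,1/4,1/2,1 } ⇒ simplest 949/4096
BRRRBBBRBBRBRB: Left { 0,1/8,3/16,7/32,29/128,59/256,237/1024,949/4096 }, Right { 475/2048,119/512,15/64,1/4,1/2,1 } ⇒ simplest 1899/8192
BRRRBBBRBBRBRBB: Left { 0,1/8,3/16,7/32,29/128,59/256,237/1024,949/4096,1899/8192 }, Right { 475/2048,119/512,15/64,1/4,1/2,1 } ⇒ simplest 3799/16384

3799/16384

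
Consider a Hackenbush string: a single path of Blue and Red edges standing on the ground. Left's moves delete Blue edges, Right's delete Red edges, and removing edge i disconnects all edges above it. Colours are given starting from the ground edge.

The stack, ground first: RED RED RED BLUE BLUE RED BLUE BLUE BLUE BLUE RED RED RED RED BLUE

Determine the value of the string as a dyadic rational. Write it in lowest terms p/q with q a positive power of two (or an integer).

Prefix values for RED RED RED BLUE BLUE RED BLUE BLUE BLUE BLUE RED RED RED RED BLUE via {L|R} + simplicity:
G(R) = {  | 0 } — -1
G(RR) = {  | -1 0 } — -2
G(RRR) = {  | -2 -1 0 } — -3
G(RRRB) = { -3 | -2 -1 0 } — -5/2
G(RRRBB) = { -3 -5/2 | -2 -1 0 } — -9/4
G(RRRBBR) = { -3 -5/2 | -9/4 -2 -1 0 } — -19/8
G(RRRBBRB) = { -3 -5/2 -19/8 | -9/4 -2 -1 0 } — -37/16
G(RRRBBRBB) = { -3 -5/2 -19/8 -37/16 | -9/4 -2 -1 0 } — -73/32
G(RRRBBRBBB) = { -3 -5/2 -19/8 -37/16 -73/32 | -9/4 -2 -1 0 } — -145/64
G(RRRBBRBBBB) = { -3 -5/2 -19/8 -37/16 -73/32 -145/64 | -9/4 -2 -1 0 } — -289/128
G(RRRBBRBBBBR) = { -3 -5/2 -19/8 -37/16 -73/32 -145/64 | -289/128 -9/4 -2 -1 0 } — -579/256
G(RRRBBRBBBBRR) = { -3 -5/2 -19/8 -37/16 -73/32 -145/64 | -579/256 -289/128 -9/4 -2 -1 0 } — -1159/512
G(RRRBBRBBBBRRR) = { -3 -5/2 -19/8 -37/16 -73/32 -145/64 | -1159/512 -579/256 -289/128 -9/4 -2 -1 0 } — -2319/1024
G(RRRBBRBBBBRRRR) = { -3 -5/2 -19/8 -37/16 -73/32 -145/64 | -2319/1024 -1159/512 -579/256 -289/128 -9/4 -2 -1 0 } — -4639/2048
G(RRRBBRBBBBRRRRB) = { -3 -5/2 -19/8 -37/16 -73/32 -145/64 -4639/2048 | -2319/1024 -1159/512 -579/256 -289/128 -9/4 -2 -1 0 } — -9277/4096

-9277/4096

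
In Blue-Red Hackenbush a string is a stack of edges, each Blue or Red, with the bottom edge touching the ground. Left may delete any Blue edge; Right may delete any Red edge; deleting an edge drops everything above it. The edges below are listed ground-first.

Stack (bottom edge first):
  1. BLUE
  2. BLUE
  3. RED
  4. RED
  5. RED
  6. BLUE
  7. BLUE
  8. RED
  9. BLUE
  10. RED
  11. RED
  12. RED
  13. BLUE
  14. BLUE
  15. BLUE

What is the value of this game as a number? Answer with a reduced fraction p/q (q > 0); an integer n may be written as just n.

9871/8192

G_1 [B]  L=[0]  R=[—]  → 1
G_2 [BB]  L=[0 1]  R=[—]  → 2
G_3 [BBR]  L=[0 1]  R=[2]  → 3/2
G_4 [BBRR]  L=[0 1]  R=[3/2 2]  → 5/4
G_5 [BBRRR]  L=[0 1]  R=[5/4 3/2 2]  → 9/8
G_6 [BBRRRB]  L=[0 1 9/8]  R=[5/4 3/2 2]  → 19/16
G_7 [BBRRRBB]  L=[0 1 9/8 19/16]  R=[5/4 3/2 2]  → 39/32
G_8 [BBRRRBBR]  L=[0 1 9/8 19/16]  R=[39/32 5/4 3/2 2]  → 77/64
G_9 [BBRRRBBRB]  L=[0 1 9/8 19/16 77/64]  R=[39/32 5/4 3/2 2]  → 155/128
G_10 [BBRRRBBRBR]  L=[0 1 9/8 19/16 77/64]  R=[155/128 39/32 5/4 3/2 2]  → 309/256
G_11 [BBRRRBBRBRR]  L=[0 1 9/8 19/16 77/64]  R=[309/256 155/128 39/32 5/4 3/2 2]  → 617/512
G_12 [BBRRRBBRBRRR]  L=[0 1 9/8 19/16 77/64]  R=[617/512 309/256 155/128 39/32 5/4 3/2 2]  → 1233/1024
G_13 [BBRRRBBRBRRRB]  L=[0 1 9/8 19/16 77/64 1233/1024]  R=[617/512 309/256 155/128 39/32 5/4 3/2 2]  → 2467/2048
G_14 [BBRRRBBRBRRRBB]  L=[0 1 9/8 19/16 77/64 1233/1024 2467/2048]  R=[617/512 309/256 155/128 39/32 5/4 3/2 2]  → 4935/4096
G_15 [BBRRRBBRBRRRBBB]  L=[0 1 9/8 19/16 77/64 1233/1024 2467/2048 4935/4096]  R=[617/512 309/256 155/128 39/32 5/4 3/2 2]  → 9871/8192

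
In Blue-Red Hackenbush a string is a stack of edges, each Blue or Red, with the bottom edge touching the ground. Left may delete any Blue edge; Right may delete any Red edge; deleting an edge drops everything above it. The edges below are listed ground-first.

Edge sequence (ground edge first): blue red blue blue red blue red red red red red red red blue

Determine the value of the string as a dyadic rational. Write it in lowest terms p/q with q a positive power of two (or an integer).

v(b) = { 0 | · } ⇒ 1
v(br) = { 0 | 1 } ⇒ 1/2
v(brb) = { 0 1/2 | 1 } ⇒ 3/4
v(brbb) = { 0 1/2 3/4 | 1 } ⇒ 7/8
v(brbbr) = { 0 1/2 3/4 | 7/8 1 } ⇒ 13/16
v(brbbrb) = { 0 1/2 3/4 13/16 | 7/8 1 } ⇒ 27/32
v(brbbrbr) = { 0 1/2 3/4 13/16 | 27/32 7/8 1 } ⇒ 53/64
v(brbbrbrr) = { 0 1/2 3/4 13/16 | 53/64 27/32 7/8 1 } ⇒ 105/128
v(brbbrbrrr) = { 0 1/2 3/4 13/16 | 105/128 53/64 27/32 7/8 1 } ⇒ 209/256
v(brbbrbrrrr) = { 0 1/2 3/4 13/16 | 209/256 105/128 53/64 27/32 7/8 1 } ⇒ 417/512
v(brbbrbrrrrr) = { 0 1/2 3/4 13/16 | 417/512 209/256 105/128 53/64 27/32 7/8 1 } ⇒ 833/1024
v(brbbrbrrrrrr) = { 0 1/2 3/4 13/16 | 833/1024 417/512 209/256 105/128 53/64 27/32 7/8 1 } ⇒ 1665/2048
v(brbbrbrrrrrrr) = { 0 1/2 3/4 13/16 | 1665/2048 833/1024 417/512 209/256 105/128 53/64 27/32 7/8 1 } ⇒ 3329/4096
v(brbbrbrrrrrrrb) = { 0 1/2 3/4 13/16 3329/4096 | 1665/2048 833/1024 417/512 209/256 105/128 53/64 27/32 7/8 1 } ⇒ 6659/8192

6659/8192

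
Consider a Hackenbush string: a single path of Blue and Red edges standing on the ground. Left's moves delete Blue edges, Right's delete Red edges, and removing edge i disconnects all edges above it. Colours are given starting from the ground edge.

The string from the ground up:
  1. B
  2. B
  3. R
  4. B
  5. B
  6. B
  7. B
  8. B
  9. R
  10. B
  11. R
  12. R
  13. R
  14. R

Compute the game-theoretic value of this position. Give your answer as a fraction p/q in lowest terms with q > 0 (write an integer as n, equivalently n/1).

8097/4096

Prefix values for B B R B B B B B R B R R R R via {L|R} + simplicity:
G(B) = { 0 | ∅ } gives 1
G(BB) = { 0 1 | ∅ } gives 2
G(BBR) = { 0 1 | 2 } gives 3/2
G(BBRB) = { 0 1 3/2 | 2 } gives 7/4
G(BBRBB) = { 0 1 3/2 7/4 | 2 } gives 15/8
G(BBRBBB) = { 0 1 3/2 7/4 15/8 | 2 } gives 31/16
G(BBRBBBB) = { 0 1 3/2 7/4 15/8 31/16 | 2 } gives 63/32
G(BBRBBBBB) = { 0 1 3/2 7/4 15/8 31/16 63/32 | 2 } gives 127/64
G(BBRBBBBBR) = { 0 1 3/2 7/4 15/8 31/16 63/32 | 127/64 2 } gives 253/128
G(BBRBBBBBRB) = { 0 1 3/2 7/4 15/8 31/16 63/32 253/128 | 127/64 2 } gives 507/256
G(BBRBBBBBRBR) = { 0 1 3/2 7/4 15/8 31/16 63/32 253/128 | 507/256 127/64 2 } gives 1013/512
G(BBRBBBBBRBRR) = { 0 1 3/2 7/4 15/8 31/16 63/32 253/128 | 1013/512 507/256 127/64 2 } gives 2025/1024
G(BBRBBBBBRBRRR) = { 0 1 3/2 7/4 15/8 31/16 63/32 253/128 | 2025/1024 1013/512 507/256 127/64 2 } gives 4049/2048
G(BBRBBBBBRBRRRR) = { 0 1 3/2 7/4 15/8 31/16 63/32 253/128 | 4049/2048 2025/1024 1013/512 507/256 127/64 2 } gives 8097/4096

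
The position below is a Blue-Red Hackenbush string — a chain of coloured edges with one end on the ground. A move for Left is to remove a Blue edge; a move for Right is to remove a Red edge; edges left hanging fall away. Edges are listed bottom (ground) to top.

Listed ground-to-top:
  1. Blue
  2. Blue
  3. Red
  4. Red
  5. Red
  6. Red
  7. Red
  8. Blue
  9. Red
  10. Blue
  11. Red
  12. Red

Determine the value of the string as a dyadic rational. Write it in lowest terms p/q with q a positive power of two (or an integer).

g_1 [B]  L=[0]  R=[∅]  — 1
g_2 [BB]  L=[0,1]  R=[∅]  — 2
g_3 [BBR]  L=[0,1]  R=[2]  — 3/2
g_4 [BBRR]  L=[0,1]  R=[3/2,2]  — 5/4
g_5 [BBRRR]  L=[0,1]  R=[5/4,3/2,2]  — 9/8
g_6 [BBRRRR]  L=[0,1]  R=[9/8,5/4,3/2,2]  — 17/16
g_7 [BBRRRRR]  L=[0,1]  R=[17/16,9/8,5/4,3/2,2]  — 33/32
g_8 [BBRRRRRB]  L=[0,1,33/32]  R=[17/16,9/8,5/4,3/2,2]  — 67/64
g_9 [BBRRRRRBR]  L=[0,1,33/32]  R=[67/64,17/16,9/8,5/4,3/2,2]  — 133/128
g_10 [BBRRRRRBRB]  L=[0,1,33/32,133/128]  R=[67/64,17/16,9/8,5/4,3/2,2]  — 267/256
g_11 [BBRRRRRBRBR]  L=[0,1,33/32,133/128]  R=[267/256,67/64,17/16,9/8,5/4,3/2,2]  — 533/512
g_12 [BBRRRRRBRBRR]  L=[0,1,33/32,133/128]  R=[533/512,267/256,67/64,17/16,9/8,5/4,3/2,2]  — 1065/1024

1065/1024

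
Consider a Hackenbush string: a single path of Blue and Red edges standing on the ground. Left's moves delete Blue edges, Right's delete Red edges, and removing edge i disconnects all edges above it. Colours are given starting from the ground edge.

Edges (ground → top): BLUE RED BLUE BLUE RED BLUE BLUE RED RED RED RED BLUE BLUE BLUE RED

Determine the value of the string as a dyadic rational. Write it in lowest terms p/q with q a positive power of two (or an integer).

Build g(s[:k]) for k = 1..15, string s = BLUE RED BLUE BLUE RED BLUE BLUE RED RED RED RED BLUE BLUE BLUE RED.
B: Left { 0 }, Right { · } => simplest 1
BR: Left { 0 }, Right { 1 } => simplest 1/2
BRB: Left { 0; 1/2 }, Right { 1 } => simplest 3/4
BRBB: Left { 0; 1/2; 3/4 }, Right { 1 } => simplest 7/8
BRBBR: Left { 0; 1/2; 3/4 }, Right { 7/8; 1 } => simplest 13/16
BRBBRB: Left { 0; 1/2; 3/4; 13/16 }, Right { 7/8; 1 } => simplest 27/32
BRBBRBB: Left { 0; 1/2; 3/4; 13/16; 27/32 }, Right { 7/8; 1 } => simplest 55/64
BRBBRBBR: Left { 0; 1/2; 3/4; 13/16; 27/32 }, Right { 55/64; 7/8; 1 } => simplest 109/128
BRBBRBBRR: Left { 0; 1/2; 3/4; 13/16; 27/32 }, Right { 109/128; 55/64; 7/8; 1 } => simplest 217/256
BRBBRBBRRR: Left { 0; 1/2; 3/4; 13/16; 27/32 }, Right { 217/256; 109/128; 55/64; 7/8; 1 } => simplest 433/512
BRBBRBBRRRR: Left { 0; 1/2; 3/4; 13/16; 27/32 }, Right { 433/512; 217/256; 109/128; 55/64; 7/8; 1 } => simplest 865/1024
BRBBRBBRRRRB: Left { 0; 1/2; 3/4; 13/16; 27/32; 865/1024 }, Right { 433/512; 217/256; 109/128; 55/64; 7/8; 1 } => simplest 1731/2048
BRBBRBBRRRRBB: Left { 0; 1/2; 3/4; 13/16; 27/32; 865/1024; 1731/2048 }, Right { 433/512; 217/256; 109/128; 55/64; 7/8; 1 } => simplest 3463/4096
BRBBRBBRRRRBBB: Left { 0; 1/2; 3/4; 13/16; 27/32; 865/1024; 1731/2048; 3463/4096 }, Right { 433/512; 217/256; 109/128; 55/64; 7/8; 1 } => simplest 6927/8192
BRBBRBBRRRRBBBR: Left { 0; 1/2; 3/4; 13/16; 27/32; 865/1024; 1731/2048; 3463/4096 }, Right { 6927/8192; 433/512; 217/256; 109/128; 55/64; 7/8; 1 } => simplest 13853/16384

13853/16384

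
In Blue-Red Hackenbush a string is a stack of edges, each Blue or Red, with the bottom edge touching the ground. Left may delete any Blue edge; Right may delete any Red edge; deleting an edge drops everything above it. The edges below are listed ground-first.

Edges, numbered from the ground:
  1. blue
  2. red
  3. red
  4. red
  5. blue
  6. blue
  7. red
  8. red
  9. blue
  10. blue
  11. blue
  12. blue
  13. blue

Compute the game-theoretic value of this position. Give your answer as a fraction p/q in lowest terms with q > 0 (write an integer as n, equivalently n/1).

831/4096

Recurse on prefixes of the 13-edge string blue red red red blue blue red red blue blue blue blue blue:
edge 1 of 13 (blue): { 0 | none } so 1
edge 2 of 13 (red): { 0 | 1 } so 1/2
edge 3 of 13 (red): { 0 | 1/2 1 } so 1/4
edge 4 of 13 (red): { 0 | 1/4 1/2 1 } so 1/8
edge 5 of 13 (blue): { 0 1/8 | 1/4 1/2 1 } so 3/16
edge 6 of 13 (blue): { 0 1/8 3/16 | 1/4 1/2 1 } so 7/32
edge 7 of 13 (red): { 0 1/8 3/16 | 7/32 1/4 1/2 1 } so 13/64
edge 8 of 13 (red): { 0 1/8 3/16 | 13/64 7/32 1/4 1/2 1 } so 25/128
edge 9 of 13 (blue): { 0 1/8 3/16 25/128 | 13/64 7/32 1/4 1/2 1 } so 51/256
edge 10 of 13 (blue): { 0 1/8 3/16 25/128 51/256 | 13/64 7/32 1/4 1/2 1 } so 103/512
edge 11 of 13 (blue): { 0 1/8 3/16 25/128 51/256 103/512 | 13/64 7/32 1/4 1/2 1 } so 207/1024
edge 12 of 13 (blue): { 0 1/8 3/16 25/128 51/256 103/512 207/1024 | 13/64 7/32 1/4 1/2 1 } so 415/2048
edge 13 of 13 (blue): { 0 1/8 3/16 25/128 51/256 103/512 207/1024 415/2048 | 13/64 7/32 1/4 1/2 1 } so 831/4096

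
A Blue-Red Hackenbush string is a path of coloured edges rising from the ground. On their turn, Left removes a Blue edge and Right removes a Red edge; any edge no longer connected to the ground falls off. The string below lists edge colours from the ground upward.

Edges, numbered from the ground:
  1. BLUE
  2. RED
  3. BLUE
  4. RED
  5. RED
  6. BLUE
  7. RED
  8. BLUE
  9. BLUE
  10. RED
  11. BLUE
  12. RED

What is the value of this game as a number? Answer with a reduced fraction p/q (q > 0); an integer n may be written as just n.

1205/2048

Build v(s[:k]) for k = 1..12, string s = BLUE RED BLUE RED RED BLUE RED BLUE BLUE RED BLUE RED.
B: Left { 0 }, Right { ∅ } ⇒ simplest 1
BR: Left { 0 }, Right { 1 } ⇒ simplest 1/2
BRB: Left { 0,1/2 }, Right { 1 } ⇒ simplest 3/4
BRBR: Left { 0,1/2 }, Right { 3/4,1 } ⇒ simplest 5/8
BRBRR: Left { 0,1/2 }, Right { 5/8,3/4,1 } ⇒ simplest 9/16
BRBRRB: Left { 0,1/2,9/16 }, Right { 5/8,3/4,1 } ⇒ simplest 19/32
BRBRRBR: Left { 0,1/2,9/16 }, Right { 19/32,5/8,3/4,1 } ⇒ simplest 37/64
BRBRRBRB: Left { 0,1/2,9/16,37/64 }, Right { 19/32,5/8,3/4,1 } ⇒ simplest 75/128
BRBRRBRBB: Left { 0,1/2,9/16,37/64,75/128 }, Right { 19/32,5/8,3/4,1 } ⇒ simplest 151/256
BRBRRBRBBR: Left { 0,1/2,9/16,37/64,75/128 }, Right { 151/256,19/32,5/8,3/4,1 } ⇒ simplest 301/512
BRBRRBRBBRB: Left { 0,1/2,9/16,37/64,75/128,301/512 }, Right { 151/256,19/32,5/8,3/4,1 } ⇒ simplest 603/1024
BRBRRBRBBRBR: Left { 0,1/2,9/16,37/64,75/128,301/512 }, Right { 603/1024,151/256,19/32,5/8,3/4,1 } ⇒ simplest 1205/2048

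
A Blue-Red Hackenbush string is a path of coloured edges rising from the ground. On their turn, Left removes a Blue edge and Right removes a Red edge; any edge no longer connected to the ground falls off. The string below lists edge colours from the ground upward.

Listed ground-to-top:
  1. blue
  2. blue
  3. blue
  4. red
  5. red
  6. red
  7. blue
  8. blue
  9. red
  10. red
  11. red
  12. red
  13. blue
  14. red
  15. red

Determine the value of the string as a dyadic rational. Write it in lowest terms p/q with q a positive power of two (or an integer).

v(b) = { 0 | · } — 1
v(bb) = { 0; 1 | · } — 2
v(bbb) = { 0; 1; 2 | · } — 3
v(bbbr) = { 0; 1; 2 | 3 } — 5/2
v(bbbrr) = { 0; 1; 2 | 5/2; 3 } — 9/4
v(bbbrrr) = { 0; 1; 2 | 9/4; 5/2; 3 } — 17/8
v(bbbrrrb) = { 0; 1; 2; 17/8 | 9/4; 5/2; 3 } — 35/16
v(bbbrrrbb) = { 0; 1; 2; 17/8; 35/16 | 9/4; 5/2; 3 } — 71/32
v(bbbrrrbbr) = { 0; 1; 2; 17/8; 35/16 | 71/32; 9/4; 5/2; 3 } — 141/64
v(bbbrrrbbrr) = { 0; 1; 2; 17/8; 35/16 | 141/64; 71/32; 9/4; 5/2; 3 } — 281/128
v(bbbrrrbbrrr) = { 0; 1; 2; 17/8; 35/16 | 281/128; 141/64; 71/32; 9/4; 5/2; 3 } — 561/256
v(bbbrrrbbrrrr) = { 0; 1; 2; 17/8; 35/16 | 561/256; 281/128; 141/64; 71/32; 9/4; 5/2; 3 } — 1121/512
v(bbbrrrbbrrrrb) = { 0; 1; 2; 17/8; 35/16; 1121/512 | 561/256; 281/128; 141/64; 71/32; 9/4; 5/2; 3 } — 2243/1024
v(bbbrrrbbrrrrbr) = { 0; 1; 2; 17/8; 35/16; 1121/512 | 2243/1024; 561/256; 281/128; 141/64; 71/32; 9/4; 5/2; 3 } — 4485/2048
v(bbbrrrbbrrrrbrr) = { 0; 1; 2; 17/8; 35/16; 1121/512 | 4485/2048; 2243/1024; 561/256; 281/128; 141/64; 71/32; 9/4; 5/2; 3 } — 8969/4096

8969/4096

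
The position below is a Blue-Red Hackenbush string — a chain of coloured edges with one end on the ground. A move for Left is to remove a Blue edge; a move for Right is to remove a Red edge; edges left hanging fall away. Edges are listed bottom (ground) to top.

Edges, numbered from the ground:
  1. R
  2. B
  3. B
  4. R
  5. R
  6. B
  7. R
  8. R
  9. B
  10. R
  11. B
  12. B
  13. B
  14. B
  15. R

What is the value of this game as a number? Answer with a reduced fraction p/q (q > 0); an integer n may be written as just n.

Build val(s[:k]) for k = 1..15, string s = R B B R R B R R B R B B B B R.
1 of 15 · R · max L −∞ · min R 0 — -1
2 of 15 · RB · max L -1 · min R 0 — -1/2
3 of 15 · RBB · max L -1/2 · min R 0 — -1/4
4 of 15 · RBBR · max L -1/2 · min R -1/4 — -3/8
5 of 15 · RBBRR · max L -1/2 · min R -3/8 — -7/16
6 of 15 · RBBRRB · max L -7/16 · min R -3/8 — -13/32
7 of 15 · RBBRRBR · max L -7/16 · min R -13/32 — -27/64
8 of 15 · RBBRRBRR · max L -7/16 · min R -27/64 — -55/128
9 of 15 · RBBRRBRRB · max L -55/128 · min R -27/64 — -109/256
10 of 15 · RBBRRBRRBR · max L -55/128 · min R -109/256 — -219/512
11 of 15 · RBBRRBRRBRB · max L -219/512 · min R -109/256 — -437/1024
12 of 15 · RBBRRBRRBRBB · max L -437/1024 · min R -109/256 — -873/2048
13 of 15 · RBBRRBRRBRBBB · max L -873/2048 · min R -109/256 — -1745/4096
14 of 15 · RBBRRBRRBRBBBB · max L -1745/4096 · min R -109/256 — -3489/8192
15 of 15 · RBBRRBRRBRBBBBR · max L -1745/4096 · min R -3489/8192 — -6979/16384

-6979/16384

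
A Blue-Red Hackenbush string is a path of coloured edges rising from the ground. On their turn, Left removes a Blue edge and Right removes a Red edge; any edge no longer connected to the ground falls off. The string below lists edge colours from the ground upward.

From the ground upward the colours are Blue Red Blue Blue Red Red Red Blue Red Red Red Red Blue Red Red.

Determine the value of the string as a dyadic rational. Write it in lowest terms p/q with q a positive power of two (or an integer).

Build g(s[:k]) for k = 1..15, string s = Blue Red Blue Blue Red Red Red Blue Red Red Red Red Blue Red Red.
step 1: add Blue to get B; options L={ 0 } R={ ∅ } so 1
step 2: add Red to get BR; options L={ 0 } R={ 1 } so 1/2
step 3: add Blue to get BRB; options L={ 0; 1/2 } R={ 1 } so 3/4
step 4: add Blue to get BRBB; options L={ 0; 1/2; 3/4 } R={ 1 } so 7/8
step 5: add Red to get BRBBR; options L={ 0; 1/2; 3/4 } R={ 7/8; 1 } so 13/16
step 6: add Red to get BRBBRR; options L={ 0; 1/2; 3/4 } R={ 13/16; 7/8; 1 } so 25/32
step 7: add Red to get BRBBRRR; options L={ 0; 1/2; 3/4 } R={ 25/32; 13/16; 7/8; 1 } so 49/64
step 8: add Blue to get BRBBRRRB; options L={ 0; 1/2; 3/4; 49/64 } R={ 25/32; 13/16; 7/8; 1 } so 99/128
step 9: add Red to get BRBBRRRBR; options L={ 0; 1/2; 3/4; 49/64 } R={ 99/128; 25/32; 13/16; 7/8; 1 } so 197/256
step 10: add Red to get BRBBRRRBRR; options L={ 0; 1/2; 3/4; 49/64 } R={ 197/256; 99/128; 25/32; 13/16; 7/8; 1 } so 393/512
step 11: add Red to get BRBBRRRBRRR; options L={ 0; 1/2; 3/4; 49/64 } R={ 393/512; 197/256; 99/128; 25/32; 13/16; 7/8; 1 } so 785/1024
step 12: add Red to get BRBBRRRBRRRR; options L={ 0; 1/2; 3/4; 49/64 } R={ 785/1024; 393/512; 197/256; 99/128; 25/32; 13/16; 7/8; 1 } so 1569/2048
step 13: add Blue to get BRBBRRRBRRRRB; options L={ 0; 1/2; 3/4; 49/64; 1569/2048 } R={ 785/1024; 393/512; 197/256; 99/128; 25/32; 13/16; 7/8; 1 } so 3139/4096
step 14: add Red to get BRBBRRRBRRRRBR; options L={ 0; 1/2; 3/4; 49/64; 1569/2048 } R={ 3139/4096; 785/1024; 393/512; 197/256; 99/128; 25/32; 13/16; 7/8; 1 } so 6277/8192
step 15: add Red to get BRBBRRRBRRRRBRR; options L={ 0; 1/2; 3/4; 49/64; 1569/2048 } R={ 6277/8192; 3139/4096; 785/1024; 393/512; 197/256; 99/128; 25/32; 13/16; 7/8; 1 } so 12553/16384

12553/16384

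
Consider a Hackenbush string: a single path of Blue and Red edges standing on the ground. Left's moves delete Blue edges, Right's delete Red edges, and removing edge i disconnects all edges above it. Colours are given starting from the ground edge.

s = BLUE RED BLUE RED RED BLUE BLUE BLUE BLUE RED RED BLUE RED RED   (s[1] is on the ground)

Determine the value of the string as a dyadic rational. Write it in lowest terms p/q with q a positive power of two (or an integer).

5065/8192

Build value(s[:k]) for k = 1..14, string s = BLUE RED BLUE RED RED BLUE BLUE BLUE BLUE RED RED BLUE RED RED.
value(B) = { 0 | ∅ } so 1
value(BR) = { 0 | 1 } so 1/2
value(BRB) = { 0, 1/2 | 1 } so 3/4
value(BRBR) = { 0, 1/2 | 3/4, 1 } so 5/8
value(BRBRR) = { 0, 1/2 | 5/8, 3/4, 1 } so 9/16
value(BRBRRB) = { 0, 1/2, 9/16 | 5/8, 3/4, 1 } so 19/32
value(BRBRRBB) = { 0, 1/2, 9/16, 19/32 | 5/8, 3/4, 1 } so 39/64
value(BRBRRBBB) = { 0, 1/2, 9/16, 19/32, 39/64 | 5/8, 3/4, 1 } so 79/128
value(BRBRRBBBB) = { 0, 1/2, 9/16, 19/32, 39/64, 79/128 | 5/8, 3/4, 1 } so 159/256
value(BRBRRBBBBR) = { 0, 1/2, 9/16, 19/32, 39/64, 79/128 | 159/256, 5/8, 3/4, 1 } so 317/512
value(BRBRRBBBBRR) = { 0, 1/2, 9/16, 19/32, 39/64, 79/128 | 317/512, 159/256, 5/8, 3/4, 1 } so 633/1024
value(BRBRRBBBBRRB) = { 0, 1/2, 9/16, 19/32, 39/64, 79/128, 633/1024 | 317/512, 159/256, 5/8, 3/4, 1 } so 1267/2048
value(BRBRRBBBBRRBR) = { 0, 1/2, 9/16, 19/32, 39/64, 79/128, 633/1024 | 1267/2048, 317/512, 159/256, 5/8, 3/4, 1 } so 2533/4096
value(BRBRRBBBBRRBRR) = { 0, 1/2, 9/16, 19/32, 39/64, 79/128, 633/1024 | 2533/4096, 1267/2048, 317/512, 159/256, 5/8, 3/4, 1 } so 5065/8192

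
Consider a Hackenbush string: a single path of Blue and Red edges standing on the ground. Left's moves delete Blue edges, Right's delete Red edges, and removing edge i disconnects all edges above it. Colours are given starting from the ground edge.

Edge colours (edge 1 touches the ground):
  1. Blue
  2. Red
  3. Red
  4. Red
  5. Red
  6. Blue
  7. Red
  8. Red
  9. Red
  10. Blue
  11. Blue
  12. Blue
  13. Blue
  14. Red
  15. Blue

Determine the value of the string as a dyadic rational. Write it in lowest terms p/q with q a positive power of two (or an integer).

1147/16384

Build v(s[:k]) for k = 1..15, string s = Blue Red Red Red Red Blue Red Red Red Blue Blue Blue Blue Red Blue.
B: Left { 0 }, Right { (no moves) } so simplest 1
BR: Left { 0 }, Right { 1 } so simplest 1/2
BRR: Left { 0 }, Right { 1/2, 1 } so simplest 1/4
BRRR: Left { 0 }, Right { 1/4, 1/2, 1 } so simplest 1/8
BRRRR: Left { 0 }, Right { 1/8, 1/4, 1/2, 1 } so simplest 1/16
BRRRRB: Left { 0, 1/16 }, Right { 1/8, 1/4, 1/2, 1 } so simplest 3/32
BRRRRBR: Left { 0, 1/16 }, Right { 3/32, 1/8, 1/4, 1/2, 1 } so simplest 5/64
BRRRRBRR: Left { 0, 1/16 }, Right { 5/64, 3/32, 1/8, 1/4, 1/2, 1 } so simplest 9/128
BRRRRBRRR: Left { 0, 1/16 }, Right { 9/128, 5/64, 3/32, 1/8, 1/4, 1/2, 1 } so simplest 17/256
BRRRRBRRRB: Left { 0, 1/16, 17/256 }, Right { 9/128, 5/64, 3/32, 1/8, 1/4, 1/2, 1 } so simplest 35/512
BRRRRBRRRBB: Left { 0, 1/16, 17/256, 35/512 }, Right { 9/128, 5/64, 3/32, 1/8, 1/4, 1/2, 1 } so simplest 71/1024
BRRRRBRRRBBB: Left { 0, 1/16, 17/256, 35/512, 71/1024 }, Right { 9/128, 5/64, 3/32, 1/8, 1/4, 1/2, 1 } so simplest 143/2048
BRRRRBRRRBBBB: Left { 0, 1/16, 17/256, 35/512, 71/1024, 143/2048 }, Right { 9/128, 5/64, 3/32, 1/8, 1/4, 1/2, 1 } so simplest 287/4096
BRRRRBRRRBBBBR: Left { 0, 1/16, 17/256, 35/512, 71/1024, 143/2048 }, Right { 287/4096, 9/128, 5/64, 3/32, 1/8, 1/4, 1/2, 1 } so simplest 573/8192
BRRRRBRRRBBBBRB: Left { 0, 1/16, 17/256, 35/512, 71/1024, 143/2048, 573/8192 }, Right { 287/4096, 9/128, 5/64, 3/32, 1/8, 1/4, 1/2, 1 } so simplest 1147/16384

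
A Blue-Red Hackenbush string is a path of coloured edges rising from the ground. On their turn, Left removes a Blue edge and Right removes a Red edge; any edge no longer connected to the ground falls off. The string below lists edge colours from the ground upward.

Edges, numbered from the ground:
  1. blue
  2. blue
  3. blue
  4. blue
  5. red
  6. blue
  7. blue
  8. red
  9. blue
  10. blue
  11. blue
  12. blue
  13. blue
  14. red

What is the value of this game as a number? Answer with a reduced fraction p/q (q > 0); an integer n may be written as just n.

3965/1024

1 of 14 · b · max L 0 · min R +∞ so 1
2 of 14 · bb · max L 1 · min R +∞ so 2
3 of 14 · bbb · max L 2 · min R +∞ so 3
4 of 14 · bbbb · max L 3 · min R +∞ so 4
5 of 14 · bbbbr · max L 3 · min R 4 so 7/2
6 of 14 · bbbbrb · max L 7/2 · min R 4 so 15/4
7 of 14 · bbbbrbb · max L 15/4 · min R 4 so 31/8
8 of 14 · bbbbrbbr · max L 15/4 · min R 31/8 so 61/16
9 of 14 · bbbbrbbrb · max L 61/16 · min R 31/8 so 123/32
10 of 14 · bbbbrbbrbb · max L 123/32 · min R 31/8 so 247/64
11 of 14 · bbbbrbbrbbb · max L 247/64 · min R 31/8 so 495/128
12 of 14 · bbbbrbbrbbbb · max L 495/128 · min R 31/8 so 991/256
13 of 14 · bbbbrbbrbbbbb · max L 991/256 · min R 31/8 so 1983/512
14 of 14 · bbbbrbbrbbbbbr · max L 991/256 · min R 1983/512 so 3965/1024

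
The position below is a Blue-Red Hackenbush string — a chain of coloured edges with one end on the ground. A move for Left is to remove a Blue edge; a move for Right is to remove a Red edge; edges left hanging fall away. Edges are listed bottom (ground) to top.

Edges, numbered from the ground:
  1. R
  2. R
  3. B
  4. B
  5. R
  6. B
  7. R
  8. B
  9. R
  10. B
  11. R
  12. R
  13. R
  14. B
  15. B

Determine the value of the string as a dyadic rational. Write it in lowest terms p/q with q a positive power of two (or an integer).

-10937/8192

Recurse on prefixes of the 15-edge string R R B B R B R B R B R R R B B:
1 of 15 · R · max L −∞ · min R 0 — -1
2 of 15 · RR · max L −∞ · min R -1 — -2
3 of 15 · RRB · max L -2 · min R -1 — -3/2
4 of 15 · RRBB · max L -3/2 · min R -1 — -5/4
5 of 15 · RRBBR · max L -3/2 · min R -5/4 — -11/8
6 of 15 · RRBBRB · max L -11/8 · min R -5/4 — -21/16
7 of 15 · RRBBRBR · max L -11/8 · min R -21/16 — -43/32
8 of 15 · RRBBRBRB · max L -43/32 · min R -21/16 — -85/64
9 of 15 · RRBBRBRBR · max L -43/32 · min R -85/64 — -171/128
10 of 15 · RRBBRBRBRB · max L -171/128 · min R -85/64 — -341/256
11 of 15 · RRBBRBRBRBR · max L -171/128 · min R -341/256 — -683/512
12 of 15 · RRBBRBRBRBRR · max L -171/128 · min R -683/512 — -1367/1024
13 of 15 · RRBBRBRBRBRRR · max L -171/128 · min R -1367/1024 — -2735/2048
14 of 15 · RRBBRBRBRBRRRB · max L -2735/2048 · min R -1367/1024 — -5469/4096
15 of 15 · RRBBRBRBRBRRRBB · max L -5469/4096 · min R -1367/1024 — -10937/8192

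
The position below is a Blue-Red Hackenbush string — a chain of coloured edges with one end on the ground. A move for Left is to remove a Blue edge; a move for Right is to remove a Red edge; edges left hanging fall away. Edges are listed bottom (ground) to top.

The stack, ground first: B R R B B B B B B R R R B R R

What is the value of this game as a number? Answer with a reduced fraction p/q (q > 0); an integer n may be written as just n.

8073/16384

1 of 15 · B · max L 0 · min R +∞ gives 1
2 of 15 · BR · max L 0 · min R 1 gives 1/2
3 of 15 · BRR · max L 0 · min R 1/2 gives 1/4
4 of 15 · BRRB · max L 1/4 · min R 1/2 gives 3/8
5 of 15 · BRRBB · max L 3/8 · min R 1/2 gives 7/16
6 of 15 · BRRBBB · max L 7/16 · min R 1/2 gives 15/32
7 of 15 · BRRBBBB · max L 15/32 · min R 1/2 gives 31/64
8 of 15 · BRRBBBBB · max L 31/64 · min R 1/2 gives 63/128
9 of 15 · BRRBBBBBB · max L 63/128 · min R 1/2 gives 127/256
10 of 15 · BRRBBBBBBR · max L 63/128 · min R 127/256 gives 253/512
11 of 15 · BRRBBBBBBRR · max L 63/128 · min R 253/512 gives 505/1024
12 of 15 · BRRBBBBBBRRR · max L 63/128 · min R 505/1024 gives 1009/2048
13 of 15 · BRRBBBBBBRRRB · max L 1009/2048 · min R 505/1024 gives 2019/4096
14 of 15 · BRRBBBBBBRRRBR · max L 1009/2048 · min R 2019/4096 gives 4037/8192
15 of 15 · BRRBBBBBBRRRBRR · max L 1009/2048 · min R 4037/8192 gives 8073/16384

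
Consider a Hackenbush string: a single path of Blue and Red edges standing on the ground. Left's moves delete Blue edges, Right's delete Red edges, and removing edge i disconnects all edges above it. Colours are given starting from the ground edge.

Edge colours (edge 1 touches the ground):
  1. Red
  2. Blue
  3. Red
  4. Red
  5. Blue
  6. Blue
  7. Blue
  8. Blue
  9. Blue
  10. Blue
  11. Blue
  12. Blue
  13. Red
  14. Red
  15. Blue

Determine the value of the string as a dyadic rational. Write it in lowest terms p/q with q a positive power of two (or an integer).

Build g(s[:k]) for k = 1..15, string s = Red Blue Red Red Blue Blue Blue Blue Blue Blue Blue Blue Red Red Blue.
g(R) = {  | 0 } gives -1
g(RB) = { -1 | 0 } gives -1/2
g(RBR) = { -1 | -1/2; 0 } gives -3/4
g(RBRR) = { -1 | -3/4; -1/2; 0 } gives -7/8
g(RBRRB) = { -1; -7/8 | -3/4; -1/2; 0 } gives -13/16
g(RBRRBB) = { -1; -7/8; -13/16 | -3/4; -1/2; 0 } gives -25/32
g(RBRRBBB) = { -1; -7/8; -13/16; -25/32 | -3/4; -1/2; 0 } gives -49/64
g(RBRRBBBB) = { -1; -7/8; -13/16; -25/32; -49/64 | -3/4; -1/2; 0 } gives -97/128
g(RBRRBBBBB) = { -1; -7/8; -13/16; -25/32; -49/64; -97/128 | -3/4; -1/2; 0 } gives -193/256
g(RBRRBBBBBB) = { -1; -7/8; -13/16; -25/32; -49/64; -97/128; -193/256 | -3/4; -1/2; 0 } gives -385/512
g(RBRRBBBBBBB) = { -1; -7/8; -13/16; -25/32; -49/64; -97/128; -193/256; -385/512 | -3/4; -1/2; 0 } gives -769/1024
g(RBRRBBBBBBBB) = { -1; -7/8; -13/16; -25/32; -49/64; -97/128; -193/256; -385/512; -769/1024 | -3/4; -1/2; 0 } gives -1537/2048
g(RBRRBBBBBBBBR) = { -1; -7/8; -13/16; -25/32; -49/64; -97/128; -193/256; -385/512; -769/1024 | -1537/2048; -3/4; -1/2; 0 } gives -3075/4096
g(RBRRBBBBBBBBRR) = { -1; -7/8; -13/16; -25/32; -49/64; -97/128; -193/256; -385/512; -769/1024 | -3075/4096; -1537/2048; -3/4; -1/2; 0 } gives -6151/8192
g(RBRRBBBBBBBBRRB) = { -1; -7/8; -13/16; -25/32; -49/64; -97/128; -193/256; -385/512; -769/1024; -6151/8192 | -3075/4096; -1537/2048; -3/4; -1/2; 0 } gives -12301/16384

-12301/16384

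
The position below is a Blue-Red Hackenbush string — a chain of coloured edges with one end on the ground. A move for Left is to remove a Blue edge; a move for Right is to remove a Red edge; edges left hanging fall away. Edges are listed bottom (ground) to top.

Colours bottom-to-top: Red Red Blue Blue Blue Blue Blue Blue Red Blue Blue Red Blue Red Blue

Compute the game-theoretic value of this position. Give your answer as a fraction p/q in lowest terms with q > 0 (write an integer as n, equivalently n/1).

1 of 15 · R · max L −∞ · min R 0 -> -1
2 of 15 · RR · max L −∞ · min R -1 -> -2
3 of 15 · RRB · max L -2 · min R -1 -> -3/2
4 of 15 · RRBB · max L -3/2 · min R -1 -> -5/4
5 of 15 · RRBBB · max L -5/4 · min R -1 -> -9/8
6 of 15 · RRBBBB · max L -9/8 · min R -1 -> -17/16
7 of 15 · RRBBBBB · max L -17/16 · min R -1 -> -33/32
8 of 15 · RRBBBBBB · max L -33/32 · min R -1 -> -65/64
9 of 15 · RRBBBBBBR · max L -33/32 · min R -65/64 -> -131/128
10 of 15 · RRBBBBBBRB · max L -131/128 · min R -65/64 -> -261/256
11 of 15 · RRBBBBBBRBB · max L -261/256 · min R -65/64 -> -521/512
12 of 15 · RRBBBBBBRBBR · max L -261/256 · min R -521/512 -> -1043/1024
13 of 15 · RRBBBBBBRBBRB · max L -1043/1024 · min R -521/512 -> -2085/2048
14 of 15 · RRBBBBBBRBBRBR · max L -1043/1024 · min R -2085/2048 -> -4171/4096
15 of 15 · RRBBBBBBRBBRBRB · max L -4171/4096 · min R -2085/2048 -> -8341/8192

-8341/8192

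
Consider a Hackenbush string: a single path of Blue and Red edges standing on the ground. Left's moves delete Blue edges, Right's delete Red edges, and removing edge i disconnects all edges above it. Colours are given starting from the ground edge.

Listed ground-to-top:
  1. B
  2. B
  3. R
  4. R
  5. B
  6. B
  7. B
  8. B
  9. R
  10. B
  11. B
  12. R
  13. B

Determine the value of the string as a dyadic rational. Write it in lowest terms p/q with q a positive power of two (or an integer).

edge 1 of 13 (B): { 0 | (no moves) } ⇒ 1
edge 2 of 13 (B): { 0; 1 | (no moves) } ⇒ 2
edge 3 of 13 (R): { 0; 1 | 2 } ⇒ 3/2
edge 4 of 13 (R): { 0; 1 | 3/2; 2 } ⇒ 5/4
edge 5 of 13 (B): { 0; 1; 5/4 | 3/2; 2 } ⇒ 11/8
edge 6 of 13 (B): { 0; 1; 5/4; 11/8 | 3/2; 2 } ⇒ 23/16
edge 7 of 13 (B): { 0; 1; 5/4; 11/8; 23/16 | 3/2; 2 } ⇒ 47/32
edge 8 of 13 (B): { 0; 1; 5/4; 11/8; 23/16; 47/32 | 3/2; 2 } ⇒ 95/64
edge 9 of 13 (R): { 0; 1; 5/4; 11/8; 23/16; 47/32 | 95/64; 3/2; 2 } ⇒ 189/128
edge 10 of 13 (B): { 0; 1; 5/4; 11/8; 23/16; 47/32; 189/128 | 95/64; 3/2; 2 } ⇒ 379/256
edge 11 of 13 (B): { 0; 1; 5/4; 11/8; 23/16; 47/32; 189/128; 379/256 | 95/64; 3/2; 2 } ⇒ 759/512
edge 12 of 13 (R): { 0; 1; 5/4; 11/8; 23/16; 47/32; 189/128; 379/256 | 759/512; 95/64; 3/2; 2 } ⇒ 1517/1024
edge 13 of 13 (B): { 0; 1; 5/4; 11/8; 23/16; 47/32; 189/128; 379/256; 1517/1024 | 759/512; 95/64; 3/2; 2 } ⇒ 3035/2048

3035/2048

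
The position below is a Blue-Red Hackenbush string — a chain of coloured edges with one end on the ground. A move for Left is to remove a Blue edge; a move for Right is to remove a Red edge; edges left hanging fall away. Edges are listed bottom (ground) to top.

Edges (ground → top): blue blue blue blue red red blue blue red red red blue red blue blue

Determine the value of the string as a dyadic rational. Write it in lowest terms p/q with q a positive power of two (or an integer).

6935/2048

step 1: add blue to get b; options L={ 0 } R={  } → 1
step 2: add blue to get bb; options L={ 0, 1 } R={  } → 2
step 3: add blue to get bbb; options L={ 0, 1, 2 } R={  } → 3
step 4: add blue to get bbbb; options L={ 0, 1, 2, 3 } R={  } → 4
step 5: add red to get bbbbr; options L={ 0, 1, 2, 3 } R={ 4 } → 7/2
step 6: add red to get bbbbrr; options L={ 0, 1, 2, 3 } R={ 7/2, 4 } → 13/4
step 7: add blue to get bbbbrrb; options L={ 0, 1, 2, 3, 13/4 } R={ 7/2, 4 } → 27/8
step 8: add blue to get bbbbrrbb; options L={ 0, 1, 2, 3, 13/4, 27/8 } R={ 7/2, 4 } → 55/16
step 9: add red to get bbbbrrbbr; options L={ 0, 1, 2, 3, 13/4, 27/8 } R={ 55/16, 7/2, 4 } → 109/32
step 10: add red to get bbbbrrbbrr; options L={ 0, 1, 2, 3, 13/4, 27/8 } R={ 109/32, 55/16, 7/2, 4 } → 217/64
step 11: add red to get bbbbrrbbrrr; options L={ 0, 1, 2, 3, 13/4, 27/8 } R={ 217/64, 109/32, 55/16, 7/2, 4 } → 433/128
step 12: add blue to get bbbbrrbbrrrb; options L={ 0, 1, 2, 3, 13/4, 27/8, 433/128 } R={ 217/64, 109/32, 55/16, 7/2, 4 } → 867/256
step 13: add red to get bbbbrrbbrrrbr; options L={ 0, 1, 2, 3, 13/4, 27/8, 433/128 } R={ 867/256, 217/64, 109/32, 55/16, 7/2, 4 } → 1733/512
step 14: add blue to get bbbbrrbbrrrbrb; options L={ 0, 1, 2, 3, 13/4, 27/8, 433/128, 1733/512 } R={ 867/256, 217/64, 109/32, 55/16, 7/2, 4 } → 3467/1024
step 15: add blue to get bbbbrrbbrrrbrbb; options L={ 0, 1, 2, 3, 13/4, 27/8, 433/128, 1733/512, 3467/1024 } R={ 867/256, 217/64, 109/32, 55/16, 7/2, 4 } → 6935/2048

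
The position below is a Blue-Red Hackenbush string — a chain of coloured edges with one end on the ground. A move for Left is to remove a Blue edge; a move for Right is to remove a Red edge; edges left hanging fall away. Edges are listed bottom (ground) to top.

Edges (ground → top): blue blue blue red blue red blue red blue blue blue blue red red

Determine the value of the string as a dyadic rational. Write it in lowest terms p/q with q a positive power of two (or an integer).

value_1 [b]  L=[0]  R=[—]  ⇒ 1
value_2 [bb]  L=[0,1]  R=[—]  ⇒ 2
value_3 [bbb]  L=[0,1,2]  R=[—]  ⇒ 3
value_4 [bbbr]  L=[0,1,2]  R=[3]  ⇒ 5/2
value_5 [bbbrb]  L=[0,1,2,5/2]  R=[3]  ⇒ 11/4
value_6 [bbbrbr]  L=[0,1,2,5/2]  R=[11/4,3]  ⇒ 21/8
value_7 [bbbrbrb]  L=[0,1,2,5/2,21/8]  R=[11/4,3]  ⇒ 43/16
value_8 [bbbrbrbr]  L=[0,1,2,5/2,21/8]  R=[43/16,11/4,3]  ⇒ 85/32
value_9 [bbbrbrbrb]  L=[0,1,2,5/2,21/8,85/32]  R=[43/16,11/4,3]  ⇒ 171/64
value_10 [bbbrbrbrbb]  L=[0,1,2,5/2,21/8,85/32,171/64]  R=[43/16,11/4,3]  ⇒ 343/128
value_11 [bbbrbrbrbbb]  L=[0,1,2,5/2,21/8,85/32,171/64,343/128]  R=[43/16,11/4,3]  ⇒ 687/256
value_12 [bbbrbrbrbbbb]  L=[0,1,2,5/2,21/8,85/32,171/64,343/128,687/256]  R=[43/16,11/4,3]  ⇒ 1375/512
value_13 [bbbrbrbrbbbbr]  L=[0,1,2,5/2,21/8,85/32,171/64,343/128,687/256]  R=[1375/512,43/16,11/4,3]  ⇒ 2749/1024
value_14 [bbbrbrbrbbbbrr]  L=[0,1,2,5/2,21/8,85/32,171/64,343/128,687/256]  R=[2749/1024,1375/512,43/16,11/4,3]  ⇒ 5497/2048

5497/2048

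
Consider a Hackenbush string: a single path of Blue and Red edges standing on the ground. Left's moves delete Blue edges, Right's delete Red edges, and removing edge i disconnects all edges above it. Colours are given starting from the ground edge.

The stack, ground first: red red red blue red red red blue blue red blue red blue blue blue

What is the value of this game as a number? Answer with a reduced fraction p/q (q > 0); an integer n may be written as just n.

G(r) = { ∅ | 0 } ⇒ -1
G(rr) = { ∅ | -1; 0 } ⇒ -2
G(rrr) = { ∅ | -2; -1; 0 } ⇒ -3
G(rrrb) = { -3 | -2; -1; 0 } ⇒ -5/2
G(rrrbr) = { -3 | -5/2; -2; -1; 0 } ⇒ -11/4
G(rrrbrr) = { -3 | -11/4; -5/2; -2; -1; 0 } ⇒ -23/8
G(rrrbrrr) = { -3 | -23/8; -11/4; -5/2; -2; -1; 0 } ⇒ -47/16
G(rrrbrrrb) = { -3; -47/16 | -23/8; -11/4; -5/2; -2; -1; 0 } ⇒ -93/32
G(rrrbrrrbb) = { -3; -47/16; -93/32 | -23/8; -11/4; -5/2; -2; -1; 0 } ⇒ -185/64
G(rrrbrrrbbr) = { -3; -47/16; -93/32 | -185/64; -23/8; -11/4; -5/2; -2; -1; 0 } ⇒ -371/128
G(rrrbrrrbbrb) = { -3; -47/16; -93/32; -371/128 | -185/64; -23/8; -11/4; -5/2; -2; -1; 0 } ⇒ -741/256
G(rrrbrrrbbrbr) = { -3; -47/16; -93/32; -371/128 | -741/256; -185/64; -23/8; -11/4; -5/2; -2; -1; 0 } ⇒ -1483/512
G(rrrbrrrbbrbrb) = { -3; -47/16; -93/32; -371/128; -1483/512 | -741/256; -185/64; -23/8; -11/4; -5/2; -2; -1; 0 } ⇒ -2965/1024
G(rrrbrrrbbrbrbb) = { -3; -47/16; -93/32; -371/128; -1483/512; -2965/1024 | -741/256; -185/64; -23/8; -11/4; -5/2; -2; -1; 0 } ⇒ -5929/2048
G(rrrbrrrbbrbrbbb) = { -3; -47/16; -93/32; -371/128; -1483/512; -2965/1024; -5929/2048 | -741/256; -185/64; -23/8; -11/4; -5/2; -2; -1; 0 } ⇒ -11857/4096

-11857/4096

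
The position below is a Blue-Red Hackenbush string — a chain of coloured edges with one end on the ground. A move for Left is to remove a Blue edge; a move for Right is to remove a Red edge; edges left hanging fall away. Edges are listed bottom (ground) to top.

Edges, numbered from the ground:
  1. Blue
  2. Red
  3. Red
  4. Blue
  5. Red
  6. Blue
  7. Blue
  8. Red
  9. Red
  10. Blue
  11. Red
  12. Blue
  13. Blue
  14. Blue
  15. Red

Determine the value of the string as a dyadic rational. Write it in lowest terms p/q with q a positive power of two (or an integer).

5725/16384

1 of 15 · B · max L 0 · min R +∞ — 1
2 of 15 · BR · max L 0 · min R 1 — 1/2
3 of 15 · BRR · max L 0 · min R 1/2 — 1/4
4 of 15 · BRRB · max L 1/4 · min R 1/2 — 3/8
5 of 15 · BRRBR · max L 1/4 · min R 3/8 — 5/16
6 of 15 · BRRBRB · max L 5/16 · min R 3/8 — 11/32
7 of 15 · BRRBRBB · max L 11/32 · min R 3/8 — 23/64
8 of 15 · BRRBRBBR · max L 11/32 · min R 23/64 — 45/128
9 of 15 · BRRBRBBRR · max L 11/32 · min R 45/128 — 89/256
10 of 15 · BRRBRBBRRB · max L 89/256 · min R 45/128 — 179/512
11 of 15 · BRRBRBBRRBR · max L 89/256 · min R 179/512 — 357/1024
12 of 15 · BRRBRBBRRBRB · max L 357/1024 · min R 179/512 — 715/2048
13 of 15 · BRRBRBBRRBRBB · max L 715/2048 · min R 179/512 — 1431/4096
14 of 15 · BRRBRBBRRBRBBB · max L 1431/4096 · min R 179/512 — 2863/8192
15 of 15 · BRRBRBBRRBRBBBR · max L 1431/4096 · min R 2863/8192 — 5725/16384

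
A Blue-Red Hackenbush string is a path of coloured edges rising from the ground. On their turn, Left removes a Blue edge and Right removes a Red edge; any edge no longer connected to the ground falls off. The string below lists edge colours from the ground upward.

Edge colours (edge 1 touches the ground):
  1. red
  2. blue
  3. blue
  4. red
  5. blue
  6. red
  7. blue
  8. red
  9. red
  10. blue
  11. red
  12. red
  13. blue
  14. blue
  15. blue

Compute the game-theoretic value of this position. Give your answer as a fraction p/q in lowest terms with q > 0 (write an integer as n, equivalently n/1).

-5553/16384

Build G(s[:k]) for k = 1..15, string s = red blue blue red blue red blue red red blue red red blue blue blue.
G(r) = { (no moves) | 0 } → -1
G(rb) = { -1 | 0 } → -1/2
G(rbb) = { -1, -1/2 | 0 } → -1/4
G(rbbr) = { -1, -1/2 | -1/4, 0 } → -3/8
G(rbbrb) = { -1, -1/2, -3/8 | -1/4, 0 } → -5/16
G(rbbrbr) = { -1, -1/2, -3/8 | -5/16, -1/4, 0 } → -11/32
G(rbbrbrb) = { -1, -1/2, -3/8, -11/32 | -5/16, -1/4, 0 } → -21/64
G(rbbrbrbr) = { -1, -1/2, -3/8, -11/32 | -21/64, -5/16, -1/4, 0 } → -43/128
G(rbbrbrbrr) = { -1, -1/2, -3/8, -11/32 | -43/128, -21/64, -5/16, -1/4, 0 } → -87/256
G(rbbrbrbrrb) = { -1, -1/2, -3/8, -11/32, -87/256 | -43/128, -21/64, -5/16, -1/4, 0 } → -173/512
G(rbbrbrbrrbr) = { -1, -1/2, -3/8, -11/32, -87/256 | -173/512, -43/128, -21/64, -5/16, -1/4, 0 } → -347/1024
G(rbbrbrbrrbrr) = { -1, -1/2, -3/8, -11/32, -87/256 | -347/1024, -173/512, -43/128, -21/64, -5/16, -1/4, 0 } → -695/2048
G(rbbrbrbrrbrrb) = { -1, -1/2, -3/8, -11/32, -87/256, -695/2048 | -347/1024, -173/512, -43/128, -21/64, -5/16, -1/4, 0 } → -1389/4096
G(rbbrbrbrrbrrbb) = { -1, -1/2, -3/8, -11/32, -87/256, -695/2048, -1389/4096 | -347/1024, -173/512, -43/128, -21/64, -5/16, -1/4, 0 } → -2777/8192
G(rbbrbrbrrbrrbbb) = { -1, -1/2, -3/8, -11/32, -87/256, -695/2048, -1389/4096, -2777/8192 | -347/1024, -173/512, -43/128, -21/64, -5/16, -1/4, 0 } → -5553/16384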